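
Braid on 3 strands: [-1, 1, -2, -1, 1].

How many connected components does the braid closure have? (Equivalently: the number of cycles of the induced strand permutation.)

Track the strand permutation on 3 strands, starting from identity.
  step 1: s1^-1 swaps positions 1,2 -> [2 1 3]
  step 2: s1 swaps positions 1,2 -> [1 2 3]
  step 3: s2^-1 swaps positions 2,3 -> [1 3 2]
  step 4: s1^-1 swaps positions 1,2 -> [3 1 2]
  step 5: s1 swaps positions 1,2 -> [1 3 2]
Final permutation (position -> original strand): [1 3 2]
Closure components = cycle count of this permutation = 2.

Answer: 2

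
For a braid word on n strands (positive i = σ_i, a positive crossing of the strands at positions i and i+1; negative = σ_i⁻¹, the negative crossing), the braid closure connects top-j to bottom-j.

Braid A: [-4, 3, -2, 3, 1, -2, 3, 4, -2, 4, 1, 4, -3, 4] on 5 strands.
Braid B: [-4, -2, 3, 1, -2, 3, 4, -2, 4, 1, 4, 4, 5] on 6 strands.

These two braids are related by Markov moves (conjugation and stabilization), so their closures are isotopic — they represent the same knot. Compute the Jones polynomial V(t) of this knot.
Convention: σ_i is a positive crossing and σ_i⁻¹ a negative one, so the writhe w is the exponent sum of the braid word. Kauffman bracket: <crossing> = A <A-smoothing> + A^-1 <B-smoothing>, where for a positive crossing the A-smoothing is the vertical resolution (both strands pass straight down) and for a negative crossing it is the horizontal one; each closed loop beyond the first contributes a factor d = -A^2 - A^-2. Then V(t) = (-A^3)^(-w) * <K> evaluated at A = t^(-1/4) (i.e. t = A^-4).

-t^8 + 3*t^7 - 5*t^6 + 8*t^5 - 10*t^4 + 10*t^3 - 10*t^2 + 8*t - 4 + 3*t^-1 - t^-2

Derivation:
Markov-equivalent braids have isotopic closures, hence identical knot invariants. Strip the Markov moves from each word to reach a common short braid β, then compute V(t) once on β.
Braid A: s4^-1 s3 s2^-1 s3 s1 s2^-1 s3 s4 s2^-1 s4 s1 s4 s3^-1 s4 on 5 strands reduces by inverse Markov moves (closure unchanged at each step):
  Deconjugate: the word is γ·β·γ⁻¹ with γ = s4^-1 s3 (prefix) and γ⁻¹ = s3^-1 s4 (suffix); strip both.
Reduced to β = s2^-1 s3 s1 s2^-1 s3 s4 s2^-1 s4 s1 s4 on 5 strands, 10 crossings.
Braid B: s4^-1 s2^-1 s3 s1 s2^-1 s3 s4 s2^-1 s4 s1 s4 s4 s5 on 6 strands reduces by inverse Markov moves (closure unchanged at each step):
  Destabilize: the word has the form β·s5 where s5 occurs only as the final letter (β ∈ B_5); drop it and the last strand → 5 strands.
  Deconjugate: the word is γ·β·γ⁻¹ with γ = s4^-1 (prefix) and γ⁻¹ = s4 (suffix); strip both.
Reduced to β = s2^-1 s3 s1 s2^-1 s3 s4 s2^-1 s4 s1 s4 on 5 strands, 10 crossings.
Both give the same β = s2^-1 s3 s1 s2^-1 s3 s4 s2^-1 s4 s1 s4 on 5 strands, so one state sum suffices:
Braid: s2^-1 s3 s1 s2^-1 s3 s4 s2^-1 s4 s1 s4 on 5 strands, 10 crossings.
Writhe w = (#positive) - (#negative) = 7 - 3 = 4.
State-sum expansion of <K>. There are 2^10 = 1024 states.
For each crossing: s=0 is the vertical smoothing, s=1 horizontal. Crossing k contributes A^(sign_k * (1 - 2*s_k)); loop factor d = -A^2 - A^-2.
Tabulate the states by total A-exponent and number of loops L (A-exp: L × count):
  A^10: L=6 ×1
  A^8: L=5 ×10
  A^6: L=4 ×42, L=6 ×3
  A^4: L=3 ×95, L=5 ×24, L=7 ×1
  A^2: L=2 ×117, L=4 ×86, L=6 ×7
  A^0: L=1 ×63, L=3 ×157, L=5 ×32
  A^-2: L=2 ×120, L=4 ×87, L=6 ×3
  A^-4: L=3 ×99, L=5 ×21
  A^-6: L=4 ×43, L=6 ×2
  A^-8: L=5 ×10
  A^-10: L=6 ×1
Each group contributes A^e * Σ count * d^(L-1):
Powers of d = -A^2 - A^-2: d^2 = A^4 + 2 + A^-4; d^3 = -A^6 - 3*A^2 - 3*A^-2 - A^-6; d^4 = A^8 + 4*A^4 + 6 + 4*A^-4 + A^-8; d^5 = -A^10 - 5*A^6 - 10*A^2 - 10*A^-2 - 5*A^-6 - A^-10; d^6 = A^12 + 6*A^8 + 15*A^4 + 20 + 15*A^-4 + 6*A^-8 + A^-12.
  A^10 * (d^5) = -A^20 - 5*A^16 - 10*A^12 - 10*A^8 - 5*A^4 - 1
  A^8 * (10*d^4) = 10*A^16 + 40*A^12 + 60*A^8 + 40*A^4 + 10
  A^6 * (42*d^3 + 3*d^5) = -3*A^16 - 57*A^12 - 156*A^8 - 156*A^4 - 57 - 3*A^-4
  A^4 * (95*d^2 + 24*d^4 + d^6) = A^16 + 30*A^12 + 206*A^8 + 354*A^4 + 206 + 30*A^-4 + A^-8
  A^2 * (117*d + 86*d^3 + 7*d^5) = -7*A^12 - 121*A^8 - 445*A^4 - 445 - 121*A^-4 - 7*A^-8
  A^0 * (63 + 157*d^2 + 32*d^4) = 32*A^8 + 285*A^4 + 569 + 285*A^-4 + 32*A^-8
  A^-2 * (120*d + 87*d^3 + 3*d^5) = -3*A^8 - 102*A^4 - 411 - 411*A^-4 - 102*A^-8 - 3*A^-12
  A^-4 * (99*d^2 + 21*d^4) = 21*A^4 + 183 + 324*A^-4 + 183*A^-8 + 21*A^-12
  A^-6 * (43*d^3 + 2*d^5) = -2*A^4 - 53 - 149*A^-4 - 149*A^-8 - 53*A^-12 - 2*A^-16
  A^-8 * (10*d^4) = 10 + 40*A^-4 + 60*A^-8 + 40*A^-12 + 10*A^-16
  A^-10 * (d^5) = -1 - 5*A^-4 - 10*A^-8 - 10*A^-12 - 5*A^-16 - A^-20
Summing the groups: <K> = -A^20 + 3*A^16 - 4*A^12 + 8*A^8 - 10*A^4 + 10 - 10*A^-4 + 8*A^-8 - 5*A^-12 + 3*A^-16 - A^-20
Normalise by the writhe: (-A^3)^(-w) = (-A^3)^(-4) = A^-12, so f(A) = A^-12 * <K> = -A^8 + 3*A^4 - 4 + 8*A^-4 - 10*A^-8 + 10*A^-12 - 10*A^-16 + 8*A^-20 - 5*A^-24 + 3*A^-28 - A^-32.
Substitute A = t^(-1/4), i.e. A^e → t^(-e/4): V(t) = -t^8 + 3*t^7 - 5*t^6 + 8*t^5 - 10*t^4 + 10*t^3 - 10*t^2 + 8*t - 4 + 3*t^-1 - t^-2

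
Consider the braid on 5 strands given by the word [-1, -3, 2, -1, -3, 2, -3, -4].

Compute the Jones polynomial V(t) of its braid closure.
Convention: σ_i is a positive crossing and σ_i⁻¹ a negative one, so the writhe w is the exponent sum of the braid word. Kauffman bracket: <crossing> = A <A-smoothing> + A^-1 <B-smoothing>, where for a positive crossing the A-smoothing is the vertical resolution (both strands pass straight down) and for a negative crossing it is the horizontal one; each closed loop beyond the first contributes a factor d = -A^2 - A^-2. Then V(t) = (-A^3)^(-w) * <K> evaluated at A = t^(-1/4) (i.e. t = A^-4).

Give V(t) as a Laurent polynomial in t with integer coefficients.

t - 2 + 3*t^-1 - 3*t^-2 + 4*t^-3 - 3*t^-4 + 2*t^-5 - t^-6

Derivation:
The presented braid s1^-1 s3^-1 s2 s1^-1 s3^-1 s2 s3^-1 s4^-1 on 5 strands reduces by inverse Markov moves (closure unchanged at each step):
  Destabilize: the word has the form β·s4^-1 where s4^-1 occurs only as the final letter (β ∈ B_4); drop it and the last strand → 4 strands.
Reduced to β = s1^-1 s3^-1 s2 s1^-1 s3^-1 s2 s3^-1 on 4 strands, 7 crossings.
Compute on β:
Braid: s1^-1 s3^-1 s2 s1^-1 s3^-1 s2 s3^-1 on 4 strands, 7 crossings.
Writhe w = (#positive) - (#negative) = 2 - 5 = -3.
Computing the Kauffman bracket via state sum. There are 2^7 = 128 states.
Smooth each crossing (0=||, 1=⌣⌢); contribution A^(Σ sign_k(1-2s_k)) * d^(L-1).
Tabulate the states by total A-exponent and number of loops L (A-exp: L × count):
  A^7: L=5 ×1
  A^5: L=4 ×7
  A^3: L=3 ×20, L=5 ×1
  A^1: L=2 ×29, L=4 ×6
  A^-1: L=1 ×19, L=3 ×16
  A^-3: L=2 ×19, L=4 ×2
  A^-5: L=3 ×7
  A^-7: L=4 ×1
Each group contributes A^e * Σ count * d^(L-1):
Powers of d = -A^2 - A^-2: d^2 = A^4 + 2 + A^-4; d^3 = -A^6 - 3*A^2 - 3*A^-2 - A^-6; d^4 = A^8 + 4*A^4 + 6 + 4*A^-4 + A^-8.
  A^7 * (d^4) = A^15 + 4*A^11 + 6*A^7 + 4*A^3 + A^-1
  A^5 * (7*d^3) = -7*A^11 - 21*A^7 - 21*A^3 - 7*A^-1
  A^3 * (20*d^2 + d^4) = A^11 + 24*A^7 + 46*A^3 + 24*A^-1 + A^-5
  A^1 * (29*d + 6*d^3) = -6*A^7 - 47*A^3 - 47*A^-1 - 6*A^-5
  A^-1 * (19 + 16*d^2) = 16*A^3 + 51*A^-1 + 16*A^-5
  A^-3 * (19*d + 2*d^3) = -2*A^3 - 25*A^-1 - 25*A^-5 - 2*A^-9
  A^-5 * (7*d^2) = 7*A^-1 + 14*A^-5 + 7*A^-9
  A^-7 * (d^3) = -A^-1 - 3*A^-5 - 3*A^-9 - A^-13
Summing the groups: <K> = A^15 - 2*A^11 + 3*A^7 - 4*A^3 + 3*A^-1 - 3*A^-5 + 2*A^-9 - A^-13
Normalise by the writhe: (-A^3)^(-w) = (-A^3)^(3) = -A^9, so f(A) = -A^9 * <K> = -A^24 + 2*A^20 - 3*A^16 + 4*A^12 - 3*A^8 + 3*A^4 - 2 + A^-4.
Substitute A = t^(-1/4), i.e. A^e → t^(-e/4): V(t) = t - 2 + 3*t^-1 - 3*t^-2 + 4*t^-3 - 3*t^-4 + 2*t^-5 - t^-6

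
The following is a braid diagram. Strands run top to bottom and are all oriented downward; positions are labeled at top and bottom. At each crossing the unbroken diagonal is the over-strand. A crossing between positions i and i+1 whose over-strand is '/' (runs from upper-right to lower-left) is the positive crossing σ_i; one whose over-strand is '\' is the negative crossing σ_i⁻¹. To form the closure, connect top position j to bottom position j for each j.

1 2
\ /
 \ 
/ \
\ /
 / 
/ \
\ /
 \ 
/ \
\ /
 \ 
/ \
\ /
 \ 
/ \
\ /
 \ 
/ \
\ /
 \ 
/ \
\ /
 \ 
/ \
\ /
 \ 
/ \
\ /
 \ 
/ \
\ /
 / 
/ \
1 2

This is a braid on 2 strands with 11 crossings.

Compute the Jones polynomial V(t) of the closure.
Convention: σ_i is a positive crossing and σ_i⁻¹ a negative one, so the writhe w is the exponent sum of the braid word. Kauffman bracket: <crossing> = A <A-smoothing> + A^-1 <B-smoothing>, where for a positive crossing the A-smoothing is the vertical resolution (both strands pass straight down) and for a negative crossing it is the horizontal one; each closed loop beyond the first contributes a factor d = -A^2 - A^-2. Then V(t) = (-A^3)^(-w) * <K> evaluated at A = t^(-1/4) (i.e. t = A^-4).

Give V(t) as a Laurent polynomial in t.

Reading the diagram top to bottom ('/'-over between positions i,i+1 = s_i, '\'-over = s_i^-1): braid word = s1^-1 s1 s1^-1 s1^-1 s1^-1 s1^-1 s1^-1 s1^-1 s1^-1 s1^-1 s1.
The presented braid s1^-1 s1 s1^-1 s1^-1 s1^-1 s1^-1 s1^-1 s1^-1 s1^-1 s1^-1 s1 on 2 strands reduces by inverse Markov moves (closure unchanged at each step):
  Deconjugate: the word is γ·β·γ⁻¹ with γ = s1^-1 s1 (prefix) and γ⁻¹ = s1^-1 s1 (suffix); strip both.
Reduced to β = s1^-1 s1^-1 s1^-1 s1^-1 s1^-1 s1^-1 s1^-1 on 2 strands, 7 crossings.
Compute on β:
Braid: s1^-1 s1^-1 s1^-1 s1^-1 s1^-1 s1^-1 s1^-1 on 2 strands, 7 crossings.
Writhe w = (#positive) - (#negative) = 0 - 7 = -7.
Computing the Kauffman bracket via state sum. There are 2^7 = 128 states.
For each crossing: s=0 is the vertical smoothing, s=1 horizontal. Crossing k contributes A^(sign_k * (1 - 2*s_k)); loop factor d = -A^2 - A^-2.
Tabulate the states by total A-exponent and number of loops L (A-exp: L × count):
  A^7: L=7 ×1
  A^5: L=6 ×7
  A^3: L=5 ×21
  A^1: L=4 ×35
  A^-1: L=3 ×35
  A^-3: L=2 ×21
  A^-5: L=1 ×7
  A^-7: L=2 ×1
Each group contributes A^e * Σ count * d^(L-1):
Powers of d = -A^2 - A^-2: d^2 = A^4 + 2 + A^-4; d^3 = -A^6 - 3*A^2 - 3*A^-2 - A^-6; d^4 = A^8 + 4*A^4 + 6 + 4*A^-4 + A^-8; d^5 = -A^10 - 5*A^6 - 10*A^2 - 10*A^-2 - 5*A^-6 - A^-10; d^6 = A^12 + 6*A^8 + 15*A^4 + 20 + 15*A^-4 + 6*A^-8 + A^-12.
  A^7 * (d^6) = A^19 + 6*A^15 + 15*A^11 + 20*A^7 + 15*A^3 + 6*A^-1 + A^-5
  A^5 * (7*d^5) = -7*A^15 - 35*A^11 - 70*A^7 - 70*A^3 - 35*A^-1 - 7*A^-5
  A^3 * (21*d^4) = 21*A^11 + 84*A^7 + 126*A^3 + 84*A^-1 + 21*A^-5
  A^1 * (35*d^3) = -35*A^7 - 105*A^3 - 105*A^-1 - 35*A^-5
  A^-1 * (35*d^2) = 35*A^3 + 70*A^-1 + 35*A^-5
  A^-3 * (21*d) = -21*A^-1 - 21*A^-5
  A^-5 * (7) = 7*A^-5
  A^-7 * (d) = -A^-5 - A^-9
Summing the groups: <K> = A^19 - A^15 + A^11 - A^7 + A^3 - A^-1 - A^-9
Normalise by the writhe: (-A^3)^(-w) = (-A^3)^(7) = -A^21, so f(A) = -A^21 * <K> = -A^40 + A^36 - A^32 + A^28 - A^24 + A^20 + A^12.
Substitute A = t^(-1/4), i.e. A^e → t^(-e/4): V(t) = t^-3 + t^-5 - t^-6 + t^-7 - t^-8 + t^-9 - t^-10

Answer: t^-3 + t^-5 - t^-6 + t^-7 - t^-8 + t^-9 - t^-10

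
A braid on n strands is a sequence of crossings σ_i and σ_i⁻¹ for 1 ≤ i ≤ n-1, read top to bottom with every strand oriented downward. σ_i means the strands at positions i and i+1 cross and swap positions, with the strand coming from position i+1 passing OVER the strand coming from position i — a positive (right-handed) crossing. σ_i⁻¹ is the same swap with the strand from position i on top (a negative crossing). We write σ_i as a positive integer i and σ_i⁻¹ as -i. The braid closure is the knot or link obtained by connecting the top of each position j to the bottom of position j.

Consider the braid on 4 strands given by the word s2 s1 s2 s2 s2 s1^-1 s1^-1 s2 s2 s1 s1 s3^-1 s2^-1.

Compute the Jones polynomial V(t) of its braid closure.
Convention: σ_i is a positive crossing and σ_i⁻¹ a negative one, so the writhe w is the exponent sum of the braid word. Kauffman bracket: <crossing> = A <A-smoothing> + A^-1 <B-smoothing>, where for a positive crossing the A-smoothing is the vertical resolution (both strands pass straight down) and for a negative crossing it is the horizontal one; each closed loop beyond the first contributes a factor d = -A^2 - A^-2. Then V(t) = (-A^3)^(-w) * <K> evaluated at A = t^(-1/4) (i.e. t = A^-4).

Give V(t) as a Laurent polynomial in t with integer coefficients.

t^10 - 3*t^9 + 5*t^8 - 7*t^7 + 7*t^6 - 7*t^5 + 6*t^4 - 3*t^3 + 2*t^2

Derivation:
The presented braid s2 s1 s2 s2 s2 s1^-1 s1^-1 s2 s2 s1 s1 s3^-1 s2^-1 on 4 strands reduces by inverse Markov moves (closure unchanged at each step):
  Deconjugate: the word is γ·β·γ⁻¹ with γ = s2 (prefix) and γ⁻¹ = s2^-1 (suffix); strip both.
  Destabilize: the word has the form β·s3^-1 where s3^-1 occurs only as the final letter (β ∈ B_3); drop it and the last strand → 3 strands.
Reduced to β = s1 s2 s2 s2 s1^-1 s1^-1 s2 s2 s1 s1 on 3 strands, 10 crossings.
Compute on β:
Braid: s1 s2 s2 s2 s1^-1 s1^-1 s2 s2 s1 s1 on 3 strands, 10 crossings.
Writhe w = (#positive) - (#negative) = 8 - 2 = 6.
State-sum expansion of <K>. There are 2^10 = 1024 states.
For each crossing: s=0 is the vertical smoothing, s=1 horizontal. Crossing k contributes A^(sign_k * (1 - 2*s_k)); loop factor d = -A^2 - A^-2.
Tabulate the states by total A-exponent and number of loops L (A-exp: L × count):
  A^10: L=3 ×1
  A^8: L=2 ×7, L=4 ×3
  A^6: L=1 ×10, L=3 ×32, L=5 ×3
  A^4: L=2 ×76, L=4 ×43, L=6 ×1
  A^2: L=1 ×51, L=3 ×132, L=5 ×27
  A^0: L=2 ×135, L=4 ×109, L=6 ×8
  A^-2: L=3 ×161, L=5 ×48, L=7 ×1
  A^-4: L=4 ×109, L=6 ×11
  A^-6: L=5 ×44, L=7 ×1
  A^-8: L=6 ×10
  A^-10: L=7 ×1
Each group contributes A^e * Σ count * d^(L-1):
Powers of d = -A^2 - A^-2: d^2 = A^4 + 2 + A^-4; d^3 = -A^6 - 3*A^2 - 3*A^-2 - A^-6; d^4 = A^8 + 4*A^4 + 6 + 4*A^-4 + A^-8; d^5 = -A^10 - 5*A^6 - 10*A^2 - 10*A^-2 - 5*A^-6 - A^-10; d^6 = A^12 + 6*A^8 + 15*A^4 + 20 + 15*A^-4 + 6*A^-8 + A^-12.
  A^10 * (d^2) = A^14 + 2*A^10 + A^6
  A^8 * (7*d + 3*d^3) = -3*A^14 - 16*A^10 - 16*A^6 - 3*A^2
  A^6 * (10 + 32*d^2 + 3*d^4) = 3*A^14 + 44*A^10 + 92*A^6 + 44*A^2 + 3*A^-2
  A^4 * (76*d + 43*d^3 + d^5) = -A^14 - 48*A^10 - 215*A^6 - 215*A^2 - 48*A^-2 - A^-6
  A^2 * (51 + 132*d^2 + 27*d^4) = 27*A^10 + 240*A^6 + 477*A^2 + 240*A^-2 + 27*A^-6
  A^0 * (135*d + 109*d^3 + 8*d^5) = -8*A^10 - 149*A^6 - 542*A^2 - 542*A^-2 - 149*A^-6 - 8*A^-10
  A^-2 * (161*d^2 + 48*d^4 + d^6) = A^10 + 54*A^6 + 368*A^2 + 630*A^-2 + 368*A^-6 + 54*A^-10 + A^-14
  A^-4 * (109*d^3 + 11*d^5) = -11*A^6 - 164*A^2 - 437*A^-2 - 437*A^-6 - 164*A^-10 - 11*A^-14
  A^-6 * (44*d^4 + d^6) = A^6 + 50*A^2 + 191*A^-2 + 284*A^-6 + 191*A^-10 + 50*A^-14 + A^-18
  A^-8 * (10*d^5) = -10*A^2 - 50*A^-2 - 100*A^-6 - 100*A^-10 - 50*A^-14 - 10*A^-18
  A^-10 * (d^6) = A^2 + 6*A^-2 + 15*A^-6 + 20*A^-10 + 15*A^-14 + 6*A^-18 + A^-22
Summing the groups: <K> = 2*A^10 - 3*A^6 + 6*A^2 - 7*A^-2 + 7*A^-6 - 7*A^-10 + 5*A^-14 - 3*A^-18 + A^-22
Normalise by the writhe: (-A^3)^(-w) = (-A^3)^(-6) = A^-18, so f(A) = A^-18 * <K> = 2*A^-8 - 3*A^-12 + 6*A^-16 - 7*A^-20 + 7*A^-24 - 7*A^-28 + 5*A^-32 - 3*A^-36 + A^-40.
Substitute A = t^(-1/4), i.e. A^e → t^(-e/4): V(t) = t^10 - 3*t^9 + 5*t^8 - 7*t^7 + 7*t^6 - 7*t^5 + 6*t^4 - 3*t^3 + 2*t^2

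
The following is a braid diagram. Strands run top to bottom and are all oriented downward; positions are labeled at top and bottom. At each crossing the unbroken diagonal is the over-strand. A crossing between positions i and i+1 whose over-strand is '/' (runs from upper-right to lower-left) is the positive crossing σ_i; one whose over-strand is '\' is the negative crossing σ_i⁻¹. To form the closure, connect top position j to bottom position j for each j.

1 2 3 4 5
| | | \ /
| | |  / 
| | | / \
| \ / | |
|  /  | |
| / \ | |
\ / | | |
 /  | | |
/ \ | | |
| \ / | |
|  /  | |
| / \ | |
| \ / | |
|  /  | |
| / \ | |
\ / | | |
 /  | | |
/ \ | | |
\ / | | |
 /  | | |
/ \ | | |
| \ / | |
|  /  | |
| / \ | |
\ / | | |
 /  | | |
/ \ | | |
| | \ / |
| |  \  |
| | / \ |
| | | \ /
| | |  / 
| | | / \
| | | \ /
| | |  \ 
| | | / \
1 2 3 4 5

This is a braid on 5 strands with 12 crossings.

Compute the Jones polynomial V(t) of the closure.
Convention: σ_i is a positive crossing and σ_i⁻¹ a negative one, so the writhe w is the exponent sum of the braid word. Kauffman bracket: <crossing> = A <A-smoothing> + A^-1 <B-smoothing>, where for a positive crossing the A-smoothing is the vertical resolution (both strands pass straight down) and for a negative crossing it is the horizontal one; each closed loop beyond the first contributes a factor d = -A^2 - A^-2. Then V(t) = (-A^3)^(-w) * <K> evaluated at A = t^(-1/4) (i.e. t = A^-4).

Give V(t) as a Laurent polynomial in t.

-t^8 + t^5 + t^3

Derivation:
Reading the diagram top to bottom ('/'-over between positions i,i+1 = s_i, '\'-over = s_i^-1): braid word = s4 s2 s1 s2 s2 s1 s1 s2 s1 s3^-1 s4 s4^-1.
The presented braid s4 s2 s1 s2 s2 s1 s1 s2 s1 s3^-1 s4 s4^-1 on 5 strands reduces by inverse Markov moves (closure unchanged at each step):
  Deconjugate: the word is γ·β·γ⁻¹ with γ = s4 (prefix) and γ⁻¹ = s4^-1 (suffix); strip both.
  Destabilize: the word has the form β·s4 where s4 occurs only as the final letter (β ∈ B_4); drop it and the last strand → 4 strands.
  Destabilize: the word has the form β·s3^-1 where s3^-1 occurs only as the final letter (β ∈ B_3); drop it and the last strand → 3 strands.
Reduced to β = s2 s1 s2 s2 s1 s1 s2 s1 on 3 strands, 8 crossings.
Compute on β:
Braid: s2 s1 s2 s2 s1 s1 s2 s1 on 3 strands, 8 crossings.
Writhe w = (#positive) - (#negative) = 8 - 0 = 8.
Enumerate smoothing states for the bracket polynomial. There are 2^8 = 256 states.
Each crossing splits two ways (0=vertical, 1=horizontal). The state's weight is A^(#A-smoothings - #B-smoothings) * d^(loops - 1).
Tabulate the states by total A-exponent and number of loops L (A-exp: L × count):
  A^8: L=3 ×1
  A^6: L=2 ×8
  A^4: L=1 ×16, L=3 ×12
  A^2: L=2 ×48, L=4 ×8
  A^0: L=1 ×17, L=3 ×51, L=5 ×2
  A^-2: L=2 ×34, L=4 ×22
  A^-4: L=1 ×4, L=3 ×21, L=5 ×3
  A^-6: L=2 ×4, L=4 ×4
  A^-8: L=3 ×1
Each group contributes A^e * Σ count * d^(L-1):
Powers of d = -A^2 - A^-2: d^2 = A^4 + 2 + A^-4; d^3 = -A^6 - 3*A^2 - 3*A^-2 - A^-6; d^4 = A^8 + 4*A^4 + 6 + 4*A^-4 + A^-8.
  A^8 * (d^2) = A^12 + 2*A^8 + A^4
  A^6 * (8*d) = -8*A^8 - 8*A^4
  A^4 * (16 + 12*d^2) = 12*A^8 + 40*A^4 + 12
  A^2 * (48*d + 8*d^3) = -8*A^8 - 72*A^4 - 72 - 8*A^-4
  A^0 * (17 + 51*d^2 + 2*d^4) = 2*A^8 + 59*A^4 + 131 + 59*A^-4 + 2*A^-8
  A^-2 * (34*d + 22*d^3) = -22*A^4 - 100 - 100*A^-4 - 22*A^-8
  A^-4 * (4 + 21*d^2 + 3*d^4) = 3*A^4 + 33 + 64*A^-4 + 33*A^-8 + 3*A^-12
  A^-6 * (4*d + 4*d^3) = -4 - 16*A^-4 - 16*A^-8 - 4*A^-12
  A^-8 * (d^2) = A^-4 + 2*A^-8 + A^-12
Summing the groups: <K> = A^12 + A^4 - A^-8
Normalise by the writhe: (-A^3)^(-w) = (-A^3)^(-8) = A^-24, so f(A) = A^-24 * <K> = A^-12 + A^-20 - A^-32.
Substitute A = t^(-1/4), i.e. A^e → t^(-e/4): V(t) = -t^8 + t^5 + t^3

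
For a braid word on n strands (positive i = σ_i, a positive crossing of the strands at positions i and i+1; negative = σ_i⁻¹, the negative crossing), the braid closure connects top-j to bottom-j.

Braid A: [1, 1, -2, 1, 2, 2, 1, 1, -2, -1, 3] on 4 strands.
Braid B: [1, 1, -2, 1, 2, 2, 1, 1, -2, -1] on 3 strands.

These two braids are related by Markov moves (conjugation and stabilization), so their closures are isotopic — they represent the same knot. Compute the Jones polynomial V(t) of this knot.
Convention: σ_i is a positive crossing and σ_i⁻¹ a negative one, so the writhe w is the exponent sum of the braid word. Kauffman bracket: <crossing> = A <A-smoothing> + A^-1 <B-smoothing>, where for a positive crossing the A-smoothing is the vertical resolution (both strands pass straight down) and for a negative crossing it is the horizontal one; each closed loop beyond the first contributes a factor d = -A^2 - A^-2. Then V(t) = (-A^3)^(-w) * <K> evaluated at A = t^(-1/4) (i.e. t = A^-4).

Markov-equivalent braids have isotopic closures, hence identical knot invariants. Strip the Markov moves from each word to reach a common short braid β, then compute V(t) once on β.
Braid A: s1 s1 s2^-1 s1 s2 s2 s1 s1 s2^-1 s1^-1 s3 on 4 strands reduces by inverse Markov moves (closure unchanged at each step):
  Destabilize: the word has the form β·s3 where s3 occurs only as the final letter (β ∈ B_3); drop it and the last strand → 3 strands.
  Deconjugate: the word is γ·β·γ⁻¹ with γ = s1 (prefix) and γ⁻¹ = s1^-1 (suffix); strip both.
Reduced to β = s1 s2^-1 s1 s2 s2 s1 s1 s2^-1 on 3 strands, 8 crossings.
Braid B: s1 s1 s2^-1 s1 s2 s2 s1 s1 s2^-1 s1^-1 on 3 strands reduces by inverse Markov moves (closure unchanged at each step):
  Deconjugate: the word is γ·β·γ⁻¹ with γ = s1 (prefix) and γ⁻¹ = s1^-1 (suffix); strip both.
Reduced to β = s1 s2^-1 s1 s2 s2 s1 s1 s2^-1 on 3 strands, 8 crossings.
Both give the same β = s1 s2^-1 s1 s2 s2 s1 s1 s2^-1 on 3 strands, so one state sum suffices:
Braid: s1 s2^-1 s1 s2 s2 s1 s1 s2^-1 on 3 strands, 8 crossings.
Writhe w = (#positive) - (#negative) = 6 - 2 = 4.
Computing the Kauffman bracket via state sum. There are 2^8 = 256 states.
Each crossing splits two ways (0=vertical, 1=horizontal). The state's weight is A^(#A-smoothings - #B-smoothings) * d^(loops - 1).
Tabulate the states by total A-exponent and number of loops L (A-exp: L × count):
  A^8: L=3 ×1
  A^6: L=2 ×6, L=4 ×2
  A^4: L=1 ×11, L=3 ×16, L=5 ×1
  A^2: L=2 ×47, L=4 ×9
  A^0: L=1 ×26, L=3 ×43, L=5 ×1
  A^-2: L=2 ×41, L=4 ×15
  A^-4: L=3 ×26, L=5 ×2
  A^-6: L=4 ×8
  A^-8: L=5 ×1
Each group contributes A^e * Σ count * d^(L-1):
Powers of d = -A^2 - A^-2: d^2 = A^4 + 2 + A^-4; d^3 = -A^6 - 3*A^2 - 3*A^-2 - A^-6; d^4 = A^8 + 4*A^4 + 6 + 4*A^-4 + A^-8.
  A^8 * (d^2) = A^12 + 2*A^8 + A^4
  A^6 * (6*d + 2*d^3) = -2*A^12 - 12*A^8 - 12*A^4 - 2
  A^4 * (11 + 16*d^2 + d^4) = A^12 + 20*A^8 + 49*A^4 + 20 + A^-4
  A^2 * (47*d + 9*d^3) = -9*A^8 - 74*A^4 - 74 - 9*A^-4
  A^0 * (26 + 43*d^2 + d^4) = A^8 + 47*A^4 + 118 + 47*A^-4 + A^-8
  A^-2 * (41*d + 15*d^3) = -15*A^4 - 86 - 86*A^-4 - 15*A^-8
  A^-4 * (26*d^2 + 2*d^4) = 2*A^4 + 34 + 64*A^-4 + 34*A^-8 + 2*A^-12
  A^-6 * (8*d^3) = -8 - 24*A^-4 - 24*A^-8 - 8*A^-12
  A^-8 * (d^4) = 1 + 4*A^-4 + 6*A^-8 + 4*A^-12 + A^-16
Summing the groups: <K> = 2*A^8 - 2*A^4 + 3 - 3*A^-4 + 2*A^-8 - 2*A^-12 + A^-16
Normalise by the writhe: (-A^3)^(-w) = (-A^3)^(-4) = A^-12, so f(A) = A^-12 * <K> = 2*A^-4 - 2*A^-8 + 3*A^-12 - 3*A^-16 + 2*A^-20 - 2*A^-24 + A^-28.
Substitute A = t^(-1/4), i.e. A^e → t^(-e/4): V(t) = t^7 - 2*t^6 + 2*t^5 - 3*t^4 + 3*t^3 - 2*t^2 + 2*t

Answer: t^7 - 2*t^6 + 2*t^5 - 3*t^4 + 3*t^3 - 2*t^2 + 2*t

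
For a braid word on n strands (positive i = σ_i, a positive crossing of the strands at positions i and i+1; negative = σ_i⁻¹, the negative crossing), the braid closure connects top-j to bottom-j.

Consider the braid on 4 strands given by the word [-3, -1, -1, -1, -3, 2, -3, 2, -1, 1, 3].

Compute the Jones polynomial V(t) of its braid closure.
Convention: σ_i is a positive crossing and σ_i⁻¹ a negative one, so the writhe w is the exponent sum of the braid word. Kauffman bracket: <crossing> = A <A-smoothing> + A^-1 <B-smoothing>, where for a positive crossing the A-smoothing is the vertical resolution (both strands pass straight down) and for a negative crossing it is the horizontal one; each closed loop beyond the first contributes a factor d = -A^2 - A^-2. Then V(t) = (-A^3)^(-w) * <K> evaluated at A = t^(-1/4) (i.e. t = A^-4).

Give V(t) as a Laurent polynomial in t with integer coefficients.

The presented braid s3^-1 s1^-1 s1^-1 s1^-1 s3^-1 s2 s3^-1 s2 s1^-1 s1 s3 on 4 strands reduces by inverse Markov moves (closure unchanged at each step):
  Deconjugate: the word is γ·β·γ⁻¹ with γ = s3^-1 (prefix) and γ⁻¹ = s3 (suffix); strip both.
  Deconjugate: the word is γ·β·γ⁻¹ with γ = s1^-1 (prefix) and γ⁻¹ = s1 (suffix); strip both.
Reduced to β = s1^-1 s1^-1 s3^-1 s2 s3^-1 s2 s1^-1 on 4 strands, 7 crossings.
Compute on β:
Braid: s1^-1 s1^-1 s3^-1 s2 s3^-1 s2 s1^-1 on 4 strands, 7 crossings.
Writhe w = (#positive) - (#negative) = 2 - 5 = -3.
Computing the Kauffman bracket via state sum. There are 2^7 = 128 states.
Smooth each crossing (0=||, 1=⌣⌢); contribution A^(Σ sign_k(1-2s_k)) * d^(L-1).
Tabulate the states by total A-exponent and number of loops L (A-exp: L × count):
  A^7: L=5 ×1
  A^5: L=4 ×7
  A^3: L=3 ×20, L=5 ×1
  A^1: L=2 ×27, L=4 ×8
  A^-1: L=1 ×15, L=3 ×19, L=5 ×1
  A^-3: L=2 ×17, L=4 ×4
  A^-5: L=3 ×7
  A^-7: L=4 ×1
Each group contributes A^e * Σ count * d^(L-1):
Powers of d = -A^2 - A^-2: d^2 = A^4 + 2 + A^-4; d^3 = -A^6 - 3*A^2 - 3*A^-2 - A^-6; d^4 = A^8 + 4*A^4 + 6 + 4*A^-4 + A^-8.
  A^7 * (d^4) = A^15 + 4*A^11 + 6*A^7 + 4*A^3 + A^-1
  A^5 * (7*d^3) = -7*A^11 - 21*A^7 - 21*A^3 - 7*A^-1
  A^3 * (20*d^2 + d^4) = A^11 + 24*A^7 + 46*A^3 + 24*A^-1 + A^-5
  A^1 * (27*d + 8*d^3) = -8*A^7 - 51*A^3 - 51*A^-1 - 8*A^-5
  A^-1 * (15 + 19*d^2 + d^4) = A^7 + 23*A^3 + 59*A^-1 + 23*A^-5 + A^-9
  A^-3 * (17*d + 4*d^3) = -4*A^3 - 29*A^-1 - 29*A^-5 - 4*A^-9
  A^-5 * (7*d^2) = 7*A^-1 + 14*A^-5 + 7*A^-9
  A^-7 * (d^3) = -A^-1 - 3*A^-5 - 3*A^-9 - A^-13
Summing the groups: <K> = A^15 - 2*A^11 + 2*A^7 - 3*A^3 + 3*A^-1 - 2*A^-5 + A^-9 - A^-13
Normalise by the writhe: (-A^3)^(-w) = (-A^3)^(3) = -A^9, so f(A) = -A^9 * <K> = -A^24 + 2*A^20 - 2*A^16 + 3*A^12 - 3*A^8 + 2*A^4 - 1 + A^-4.
Substitute A = t^(-1/4), i.e. A^e → t^(-e/4): V(t) = t - 1 + 2*t^-1 - 3*t^-2 + 3*t^-3 - 2*t^-4 + 2*t^-5 - t^-6

Answer: t - 1 + 2*t^-1 - 3*t^-2 + 3*t^-3 - 2*t^-4 + 2*t^-5 - t^-6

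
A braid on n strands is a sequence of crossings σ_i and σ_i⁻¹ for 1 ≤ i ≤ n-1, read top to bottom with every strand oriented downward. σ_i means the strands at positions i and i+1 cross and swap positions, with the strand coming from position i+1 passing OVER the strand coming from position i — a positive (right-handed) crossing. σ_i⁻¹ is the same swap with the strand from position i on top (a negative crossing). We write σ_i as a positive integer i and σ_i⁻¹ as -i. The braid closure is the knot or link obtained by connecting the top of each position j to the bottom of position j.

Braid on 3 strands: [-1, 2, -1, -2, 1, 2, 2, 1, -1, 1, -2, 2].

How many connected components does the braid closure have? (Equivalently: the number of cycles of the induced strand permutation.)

Track the strand permutation on 3 strands, starting from identity.
  step 1: s1^-1 swaps positions 1,2 -> [2 1 3]
  step 2: s2 swaps positions 2,3 -> [2 3 1]
  step 3: s1^-1 swaps positions 1,2 -> [3 2 1]
  step 4: s2^-1 swaps positions 2,3 -> [3 1 2]
  step 5: s1 swaps positions 1,2 -> [1 3 2]
  step 6: s2 swaps positions 2,3 -> [1 2 3]
  step 7: s2 swaps positions 2,3 -> [1 3 2]
  step 8: s1 swaps positions 1,2 -> [3 1 2]
  step 9: s1^-1 swaps positions 1,2 -> [1 3 2]
  step 10: s1 swaps positions 1,2 -> [3 1 2]
  step 11: s2^-1 swaps positions 2,3 -> [3 2 1]
  step 12: s2 swaps positions 2,3 -> [3 1 2]
Final permutation (position -> original strand): [3 1 2]
Closure components = cycle count of this permutation = 1.

Answer: 1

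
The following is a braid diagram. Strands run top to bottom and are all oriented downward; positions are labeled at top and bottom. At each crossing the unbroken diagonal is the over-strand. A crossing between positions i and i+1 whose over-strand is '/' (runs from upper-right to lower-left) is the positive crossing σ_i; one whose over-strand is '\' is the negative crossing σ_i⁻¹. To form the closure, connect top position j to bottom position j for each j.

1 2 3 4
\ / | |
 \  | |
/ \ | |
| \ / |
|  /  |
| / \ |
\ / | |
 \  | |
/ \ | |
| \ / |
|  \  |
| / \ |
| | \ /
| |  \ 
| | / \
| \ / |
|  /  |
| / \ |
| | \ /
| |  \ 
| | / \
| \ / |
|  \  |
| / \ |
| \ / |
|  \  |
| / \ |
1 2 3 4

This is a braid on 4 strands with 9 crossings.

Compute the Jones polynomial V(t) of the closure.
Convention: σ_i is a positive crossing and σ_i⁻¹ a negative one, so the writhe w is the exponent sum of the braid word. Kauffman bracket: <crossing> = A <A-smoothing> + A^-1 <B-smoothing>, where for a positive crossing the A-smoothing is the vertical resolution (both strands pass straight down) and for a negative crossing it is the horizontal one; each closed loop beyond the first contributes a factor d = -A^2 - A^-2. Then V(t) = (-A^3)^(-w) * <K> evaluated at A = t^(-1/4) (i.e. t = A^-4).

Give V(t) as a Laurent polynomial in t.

Reading the diagram top to bottom ('/'-over between positions i,i+1 = s_i, '\'-over = s_i^-1): braid word = s1^-1 s2 s1^-1 s2^-1 s3^-1 s2 s3^-1 s2^-1 s2^-1.
Braid: s1^-1 s2 s1^-1 s2^-1 s3^-1 s2 s3^-1 s2^-1 s2^-1 on 4 strands, 9 crossings.
Writhe w = (#positive) - (#negative) = 2 - 7 = -5.
Enumerate smoothing states for the bracket polynomial. There are 2^9 = 512 states.
Smooth each crossing (0=||, 1=⌣⌢); contribution A^(Σ sign_k(1-2s_k)) * d^(L-1).
Tabulate the states by total A-exponent and number of loops L (A-exp: L × count):
  A^9: L=5 ×1
  A^7: L=4 ×9
  A^5: L=3 ×30, L=5 ×6
  A^3: L=2 ×45, L=4 ×37, L=6 ×2
  A^1: L=1 ×27, L=3 ×78, L=5 ×21
  A^-1: L=2 ×67, L=4 ×53, L=6 ×6
  A^-3: L=1 ×12, L=3 ×53, L=5 ×18, L=7 ×1
  A^-5: L=2 ×14, L=4 ×19, L=6 ×3
  A^-7: L=3 ×6, L=5 ×3
  A^-9: L=4 ×1
Each group contributes A^e * Σ count * d^(L-1):
Powers of d = -A^2 - A^-2: d^2 = A^4 + 2 + A^-4; d^3 = -A^6 - 3*A^2 - 3*A^-2 - A^-6; d^4 = A^8 + 4*A^4 + 6 + 4*A^-4 + A^-8; d^5 = -A^10 - 5*A^6 - 10*A^2 - 10*A^-2 - 5*A^-6 - A^-10; d^6 = A^12 + 6*A^8 + 15*A^4 + 20 + 15*A^-4 + 6*A^-8 + A^-12.
  A^9 * (d^4) = A^17 + 4*A^13 + 6*A^9 + 4*A^5 + A
  A^7 * (9*d^3) = -9*A^13 - 27*A^9 - 27*A^5 - 9*A
  A^5 * (30*d^2 + 6*d^4) = 6*A^13 + 54*A^9 + 96*A^5 + 54*A + 6*A^-3
  A^3 * (45*d + 37*d^3 + 2*d^5) = -2*A^13 - 47*A^9 - 176*A^5 - 176*A - 47*A^-3 - 2*A^-7
  A^1 * (27 + 78*d^2 + 21*d^4) = 21*A^9 + 162*A^5 + 309*A + 162*A^-3 + 21*A^-7
  A^-1 * (67*d + 53*d^3 + 6*d^5) = -6*A^9 - 83*A^5 - 286*A - 286*A^-3 - 83*A^-7 - 6*A^-11
  A^-3 * (12 + 53*d^2 + 18*d^4 + d^6) = A^9 + 24*A^5 + 140*A + 246*A^-3 + 140*A^-7 + 24*A^-11 + A^-15
  A^-5 * (14*d + 19*d^3 + 3*d^5) = -3*A^5 - 34*A - 101*A^-3 - 101*A^-7 - 34*A^-11 - 3*A^-15
  A^-7 * (6*d^2 + 3*d^4) = 3*A + 18*A^-3 + 30*A^-7 + 18*A^-11 + 3*A^-15
  A^-9 * (d^3) = -A^-3 - 3*A^-7 - 3*A^-11 - A^-15
Summing the groups: <K> = A^17 - A^13 + 2*A^9 - 3*A^5 + 2*A - 3*A^-3 + 2*A^-7 - A^-11
Normalise by the writhe: (-A^3)^(-w) = (-A^3)^(5) = -A^15, so f(A) = -A^15 * <K> = -A^32 + A^28 - 2*A^24 + 3*A^20 - 2*A^16 + 3*A^12 - 2*A^8 + A^4.
Substitute A = t^(-1/4), i.e. A^e → t^(-e/4): V(t) = t^-1 - 2*t^-2 + 3*t^-3 - 2*t^-4 + 3*t^-5 - 2*t^-6 + t^-7 - t^-8

Answer: t^-1 - 2*t^-2 + 3*t^-3 - 2*t^-4 + 3*t^-5 - 2*t^-6 + t^-7 - t^-8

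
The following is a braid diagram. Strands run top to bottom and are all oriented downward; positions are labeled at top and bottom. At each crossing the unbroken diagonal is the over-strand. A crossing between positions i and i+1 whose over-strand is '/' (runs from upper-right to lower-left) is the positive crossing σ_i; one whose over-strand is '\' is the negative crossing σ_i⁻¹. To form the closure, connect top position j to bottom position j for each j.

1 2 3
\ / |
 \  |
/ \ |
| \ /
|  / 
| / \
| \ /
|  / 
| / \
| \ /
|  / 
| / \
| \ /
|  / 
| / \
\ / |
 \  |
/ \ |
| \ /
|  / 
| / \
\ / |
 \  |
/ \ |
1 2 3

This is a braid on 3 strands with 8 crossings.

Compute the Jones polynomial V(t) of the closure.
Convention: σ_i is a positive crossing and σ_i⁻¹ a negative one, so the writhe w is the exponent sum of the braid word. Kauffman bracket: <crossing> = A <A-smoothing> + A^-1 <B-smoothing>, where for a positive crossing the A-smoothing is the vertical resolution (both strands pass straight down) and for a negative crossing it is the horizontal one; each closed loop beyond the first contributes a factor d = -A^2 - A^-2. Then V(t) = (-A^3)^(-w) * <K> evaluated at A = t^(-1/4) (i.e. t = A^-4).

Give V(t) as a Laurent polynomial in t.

Reading the diagram top to bottom ('/'-over between positions i,i+1 = s_i, '\'-over = s_i^-1): braid word = s1^-1 s2 s2 s2 s2 s1^-1 s2 s1^-1.
Braid: s1^-1 s2 s2 s2 s2 s1^-1 s2 s1^-1 on 3 strands, 8 crossings.
Writhe w = (#positive) - (#negative) = 5 - 3 = 2.
State-sum expansion of <K>. There are 2^8 = 256 states.
For each crossing: s=0 is the vertical smoothing, s=1 horizontal. Crossing k contributes A^(sign_k * (1 - 2*s_k)); loop factor d = -A^2 - A^-2.
Tabulate the states by total A-exponent and number of loops L (A-exp: L × count):
  A^8: L=4 ×1
  A^6: L=3 ×8
  A^4: L=2 ×22, L=4 ×6
  A^2: L=1 ×23, L=3 ×29, L=5 ×4
  A^0: L=2 ×47, L=4 ×22, L=6 ×1
  A^-2: L=3 ×48, L=5 ×8
  A^-4: L=4 ×27, L=6 ×1
  A^-6: L=5 ×8
  A^-8: L=6 ×1
Each group contributes A^e * Σ count * d^(L-1):
Powers of d = -A^2 - A^-2: d^2 = A^4 + 2 + A^-4; d^3 = -A^6 - 3*A^2 - 3*A^-2 - A^-6; d^4 = A^8 + 4*A^4 + 6 + 4*A^-4 + A^-8; d^5 = -A^10 - 5*A^6 - 10*A^2 - 10*A^-2 - 5*A^-6 - A^-10.
  A^8 * (d^3) = -A^14 - 3*A^10 - 3*A^6 - A^2
  A^6 * (8*d^2) = 8*A^10 + 16*A^6 + 8*A^2
  A^4 * (22*d + 6*d^3) = -6*A^10 - 40*A^6 - 40*A^2 - 6*A^-2
  A^2 * (23 + 29*d^2 + 4*d^4) = 4*A^10 + 45*A^6 + 105*A^2 + 45*A^-2 + 4*A^-6
  A^0 * (47*d + 22*d^3 + d^5) = -A^10 - 27*A^6 - 123*A^2 - 123*A^-2 - 27*A^-6 - A^-10
  A^-2 * (48*d^2 + 8*d^4) = 8*A^6 + 80*A^2 + 144*A^-2 + 80*A^-6 + 8*A^-10
  A^-4 * (27*d^3 + d^5) = -A^6 - 32*A^2 - 91*A^-2 - 91*A^-6 - 32*A^-10 - A^-14
  A^-6 * (8*d^4) = 8*A^2 + 32*A^-2 + 48*A^-6 + 32*A^-10 + 8*A^-14
  A^-8 * (d^5) = -A^2 - 5*A^-2 - 10*A^-6 - 10*A^-10 - 5*A^-14 - A^-18
Summing the groups: <K> = -A^14 + 2*A^10 - 2*A^6 + 4*A^2 - 4*A^-2 + 4*A^-6 - 3*A^-10 + 2*A^-14 - A^-18
Normalise by the writhe: (-A^3)^(-w) = (-A^3)^(-2) = A^-6, so f(A) = A^-6 * <K> = -A^8 + 2*A^4 - 2 + 4*A^-4 - 4*A^-8 + 4*A^-12 - 3*A^-16 + 2*A^-20 - A^-24.
Substitute A = t^(-1/4), i.e. A^e → t^(-e/4): V(t) = -t^6 + 2*t^5 - 3*t^4 + 4*t^3 - 4*t^2 + 4*t - 2 + 2*t^-1 - t^-2

Answer: -t^6 + 2*t^5 - 3*t^4 + 4*t^3 - 4*t^2 + 4*t - 2 + 2*t^-1 - t^-2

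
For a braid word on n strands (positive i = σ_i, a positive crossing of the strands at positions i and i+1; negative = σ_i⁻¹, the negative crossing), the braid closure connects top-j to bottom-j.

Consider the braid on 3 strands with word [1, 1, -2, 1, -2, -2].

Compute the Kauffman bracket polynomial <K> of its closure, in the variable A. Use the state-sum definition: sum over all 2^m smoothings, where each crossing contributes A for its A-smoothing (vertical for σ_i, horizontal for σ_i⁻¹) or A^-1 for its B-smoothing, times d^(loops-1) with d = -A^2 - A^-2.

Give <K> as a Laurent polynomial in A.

Braid: s1 s1 s2^-1 s1 s2^-1 s2^-1 on 3 strands, 6 crossings.
Writhe w = (#positive) - (#negative) = 3 - 3 = 0.
State-sum expansion of <K>. There are 2^6 = 64 states.
For each crossing: s=0 is the vertical smoothing, s=1 horizontal. Crossing k contributes A^(sign_k * (1 - 2*s_k)); loop factor d = -A^2 - A^-2.
Tabulate the states by total A-exponent and number of loops L (A-exp: L × count):
  A^6: L=4 ×1
  A^4: L=3 ×6
  A^2: L=2 ×14, L=4 ×1
  A^0: L=1 ×13, L=3 ×7
  A^-2: L=2 ×14, L=4 ×1
  A^-4: L=3 ×6
  A^-6: L=4 ×1
Each group contributes A^e * Σ count * d^(L-1):
Powers of d = -A^2 - A^-2: d^2 = A^4 + 2 + A^-4; d^3 = -A^6 - 3*A^2 - 3*A^-2 - A^-6.
  A^6 * (d^3) = -A^12 - 3*A^8 - 3*A^4 - 1
  A^4 * (6*d^2) = 6*A^8 + 12*A^4 + 6
  A^2 * (14*d + d^3) = -A^8 - 17*A^4 - 17 - A^-4
  A^0 * (13 + 7*d^2) = 7*A^4 + 27 + 7*A^-4
  A^-2 * (14*d + d^3) = -A^4 - 17 - 17*A^-4 - A^-8
  A^-4 * (6*d^2) = 6 + 12*A^-4 + 6*A^-8
  A^-6 * (d^3) = -1 - 3*A^-4 - 3*A^-8 - A^-12
Summing the groups: <K> = -A^12 + 2*A^8 - 2*A^4 + 3 - 2*A^-4 + 2*A^-8 - A^-12

Answer: -A^12 + 2*A^8 - 2*A^4 + 3 - 2*A^-4 + 2*A^-8 - A^-12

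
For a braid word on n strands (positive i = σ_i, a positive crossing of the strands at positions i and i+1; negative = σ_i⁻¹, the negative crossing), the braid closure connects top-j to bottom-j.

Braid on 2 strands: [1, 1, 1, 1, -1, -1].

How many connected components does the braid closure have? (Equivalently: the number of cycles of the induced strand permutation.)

Track the strand permutation on 2 strands, starting from identity.
  step 1: s1 swaps positions 1,2 -> [2 1]
  step 2: s1 swaps positions 1,2 -> [1 2]
  step 3: s1 swaps positions 1,2 -> [2 1]
  step 4: s1 swaps positions 1,2 -> [1 2]
  step 5: s1^-1 swaps positions 1,2 -> [2 1]
  step 6: s1^-1 swaps positions 1,2 -> [1 2]
Final permutation (position -> original strand): [1 2]
Closure components = cycle count of this permutation = 2.

Answer: 2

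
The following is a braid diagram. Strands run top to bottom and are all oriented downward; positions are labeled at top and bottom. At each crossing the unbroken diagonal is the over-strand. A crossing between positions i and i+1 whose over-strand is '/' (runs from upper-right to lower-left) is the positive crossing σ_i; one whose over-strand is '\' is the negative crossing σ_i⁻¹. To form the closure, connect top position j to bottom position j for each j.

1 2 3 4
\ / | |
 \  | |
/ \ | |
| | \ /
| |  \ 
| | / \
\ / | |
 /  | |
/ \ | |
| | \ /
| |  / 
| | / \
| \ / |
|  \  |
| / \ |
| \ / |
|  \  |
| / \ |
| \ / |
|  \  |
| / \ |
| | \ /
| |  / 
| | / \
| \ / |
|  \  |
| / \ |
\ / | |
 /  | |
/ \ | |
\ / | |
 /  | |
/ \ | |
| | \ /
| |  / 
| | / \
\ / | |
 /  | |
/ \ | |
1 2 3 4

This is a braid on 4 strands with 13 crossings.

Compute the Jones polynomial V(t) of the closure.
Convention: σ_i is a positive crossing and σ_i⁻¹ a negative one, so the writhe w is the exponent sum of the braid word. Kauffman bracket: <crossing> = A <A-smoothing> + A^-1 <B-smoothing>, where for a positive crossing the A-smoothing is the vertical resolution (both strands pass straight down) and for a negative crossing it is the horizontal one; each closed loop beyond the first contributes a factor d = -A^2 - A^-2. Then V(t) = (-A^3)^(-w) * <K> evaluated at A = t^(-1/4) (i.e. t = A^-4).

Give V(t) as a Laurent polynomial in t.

-t^5 + 2*t^4 - 3*t^3 + 5*t^2 - 5*t + 6 - 5*t^-1 + 3*t^-2 - 2*t^-3 + t^-4

Derivation:
Reading the diagram top to bottom ('/'-over between positions i,i+1 = s_i, '\'-over = s_i^-1): braid word = s1^-1 s3^-1 s1 s3 s2^-1 s2^-1 s2^-1 s3 s2^-1 s1 s1 s3 s1.
The presented braid s1^-1 s3^-1 s1 s3 s2^-1 s2^-1 s2^-1 s3 s2^-1 s1 s1 s3 s1 on 4 strands reduces by inverse Markov moves (closure unchanged at each step):
  Deconjugate: the word is γ·β·γ⁻¹ with γ = s1^-1 s3^-1 (prefix) and γ⁻¹ = s3 s1 (suffix); strip both.
Reduced to β = s1 s3 s2^-1 s2^-1 s2^-1 s3 s2^-1 s1 s1 on 4 strands, 9 crossings.
Compute on β:
Braid: s1 s3 s2^-1 s2^-1 s2^-1 s3 s2^-1 s1 s1 on 4 strands, 9 crossings.
Writhe w = (#positive) - (#negative) = 5 - 4 = 1.
Enumerate smoothing states for the bracket polynomial. There are 2^9 = 512 states.
Each crossing splits two ways (0=vertical, 1=horizontal). The state's weight is A^(#A-smoothings - #B-smoothings) * d^(loops - 1).
Tabulate the states by total A-exponent and number of loops L (A-exp: L × count):
  A^9: L=6 ×1
  A^7: L=5 ×9
  A^5: L=4 ×33, L=6 ×3
  A^3: L=3 ×64, L=5 ×19, L=7 ×1
  A^1: L=2 ×68, L=4 ×52, L=6 ×6
  A^-1: L=1 ×33, L=3 ×75, L=5 ×18
  A^-3: L=2 ×51, L=4 ×32, L=6 ×1
  A^-5: L=3 ×32, L=5 ×4
  A^-7: L=4 ×9
  A^-9: L=5 ×1
Each group contributes A^e * Σ count * d^(L-1):
Powers of d = -A^2 - A^-2: d^2 = A^4 + 2 + A^-4; d^3 = -A^6 - 3*A^2 - 3*A^-2 - A^-6; d^4 = A^8 + 4*A^4 + 6 + 4*A^-4 + A^-8; d^5 = -A^10 - 5*A^6 - 10*A^2 - 10*A^-2 - 5*A^-6 - A^-10; d^6 = A^12 + 6*A^8 + 15*A^4 + 20 + 15*A^-4 + 6*A^-8 + A^-12.
  A^9 * (d^5) = -A^19 - 5*A^15 - 10*A^11 - 10*A^7 - 5*A^3 - A^-1
  A^7 * (9*d^4) = 9*A^15 + 36*A^11 + 54*A^7 + 36*A^3 + 9*A^-1
  A^5 * (33*d^3 + 3*d^5) = -3*A^15 - 48*A^11 - 129*A^7 - 129*A^3 - 48*A^-1 - 3*A^-5
  A^3 * (64*d^2 + 19*d^4 + d^6) = A^15 + 25*A^11 + 155*A^7 + 262*A^3 + 155*A^-1 + 25*A^-5 + A^-9
  A^1 * (68*d + 52*d^3 + 6*d^5) = -6*A^11 - 82*A^7 - 284*A^3 - 284*A^-1 - 82*A^-5 - 6*A^-9
  A^-1 * (33 + 75*d^2 + 18*d^4) = 18*A^7 + 147*A^3 + 291*A^-1 + 147*A^-5 + 18*A^-9
  A^-3 * (51*d + 32*d^3 + d^5) = -A^7 - 37*A^3 - 157*A^-1 - 157*A^-5 - 37*A^-9 - A^-13
  A^-5 * (32*d^2 + 4*d^4) = 4*A^3 + 48*A^-1 + 88*A^-5 + 48*A^-9 + 4*A^-13
  A^-7 * (9*d^3) = -9*A^-1 - 27*A^-5 - 27*A^-9 - 9*A^-13
  A^-9 * (d^4) = A^-1 + 4*A^-5 + 6*A^-9 + 4*A^-13 + A^-17
Summing the groups: <K> = -A^19 + 2*A^15 - 3*A^11 + 5*A^7 - 6*A^3 + 5*A^-1 - 5*A^-5 + 3*A^-9 - 2*A^-13 + A^-17
Normalise by the writhe: (-A^3)^(-w) = (-A^3)^(-1) = -A^-3, so f(A) = -A^-3 * <K> = A^16 - 2*A^12 + 3*A^8 - 5*A^4 + 6 - 5*A^-4 + 5*A^-8 - 3*A^-12 + 2*A^-16 - A^-20.
Substitute A = t^(-1/4), i.e. A^e → t^(-e/4): V(t) = -t^5 + 2*t^4 - 3*t^3 + 5*t^2 - 5*t + 6 - 5*t^-1 + 3*t^-2 - 2*t^-3 + t^-4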